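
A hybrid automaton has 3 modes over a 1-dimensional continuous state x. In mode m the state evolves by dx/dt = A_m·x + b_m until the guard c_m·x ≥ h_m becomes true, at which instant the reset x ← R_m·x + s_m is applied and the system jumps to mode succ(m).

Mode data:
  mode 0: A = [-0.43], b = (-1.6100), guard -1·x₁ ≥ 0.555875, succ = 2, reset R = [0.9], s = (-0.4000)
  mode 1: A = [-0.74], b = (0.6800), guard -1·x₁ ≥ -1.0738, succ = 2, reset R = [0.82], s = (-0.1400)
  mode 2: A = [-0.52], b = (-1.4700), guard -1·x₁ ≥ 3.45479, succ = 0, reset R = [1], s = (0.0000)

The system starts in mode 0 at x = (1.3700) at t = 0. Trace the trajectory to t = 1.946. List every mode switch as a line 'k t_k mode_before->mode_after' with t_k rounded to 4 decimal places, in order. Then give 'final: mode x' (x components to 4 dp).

1 1.0989 0->2
final: 2 -1.5867

Mode 0: guard c·x = 0.5559 hit at Δt = 1.0989 (t = 1.0989), x⁻ = (-0.5559) → reset → x⁺ = (-0.9003), jump to mode 2
Mode 2: flow for 0.8471 to horizon, guard not reached → x = (-1.5867)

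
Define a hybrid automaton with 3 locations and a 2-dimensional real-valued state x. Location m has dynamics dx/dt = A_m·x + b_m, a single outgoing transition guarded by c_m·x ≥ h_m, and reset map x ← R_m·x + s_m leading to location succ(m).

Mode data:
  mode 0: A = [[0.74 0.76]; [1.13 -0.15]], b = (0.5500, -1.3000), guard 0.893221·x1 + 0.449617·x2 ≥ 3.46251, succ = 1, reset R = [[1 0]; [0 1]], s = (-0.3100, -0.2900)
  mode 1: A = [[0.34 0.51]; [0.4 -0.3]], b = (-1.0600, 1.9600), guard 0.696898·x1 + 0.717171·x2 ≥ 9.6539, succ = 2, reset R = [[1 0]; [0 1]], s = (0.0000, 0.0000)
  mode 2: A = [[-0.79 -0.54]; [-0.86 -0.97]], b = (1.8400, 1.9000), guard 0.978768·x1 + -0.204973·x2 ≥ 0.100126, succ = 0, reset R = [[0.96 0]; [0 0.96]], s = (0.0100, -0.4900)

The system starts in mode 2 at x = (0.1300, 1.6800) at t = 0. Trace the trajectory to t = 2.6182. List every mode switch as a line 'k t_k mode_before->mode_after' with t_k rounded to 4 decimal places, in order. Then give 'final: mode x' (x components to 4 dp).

1 0.4709 2->0
2 1.5323 0->1
final: 1 4.3685 3.9641

Mode 2: guard c·x = 0.1001 hit at Δt = 0.4709 (t = 0.4709), x⁻ = (0.4541, 1.6801) → reset → x⁺ = (0.4460, 1.1229), jump to mode 0
Mode 0: guard c·x = 3.4625 hit at Δt = 1.0614 (t = 1.5323), x⁻ = (3.1276, 1.4877) → reset → x⁺ = (2.8176, 1.1977), jump to mode 1
Mode 1: flow for 1.0859 to horizon, guard not reached → x = (4.3685, 3.9641)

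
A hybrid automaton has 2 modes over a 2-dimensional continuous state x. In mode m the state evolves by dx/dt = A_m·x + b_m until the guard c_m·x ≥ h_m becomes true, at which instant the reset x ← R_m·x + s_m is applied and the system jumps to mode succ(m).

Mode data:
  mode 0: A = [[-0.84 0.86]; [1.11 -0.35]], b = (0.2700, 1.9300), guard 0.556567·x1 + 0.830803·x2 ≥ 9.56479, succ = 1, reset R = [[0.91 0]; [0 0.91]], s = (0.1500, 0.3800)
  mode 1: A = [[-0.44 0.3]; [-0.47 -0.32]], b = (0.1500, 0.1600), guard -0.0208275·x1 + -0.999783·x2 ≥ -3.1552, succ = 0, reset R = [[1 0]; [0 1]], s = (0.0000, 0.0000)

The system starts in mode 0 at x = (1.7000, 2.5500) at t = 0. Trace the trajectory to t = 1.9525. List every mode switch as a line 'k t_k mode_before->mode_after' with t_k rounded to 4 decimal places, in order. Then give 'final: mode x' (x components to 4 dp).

1 1.5774 0->1
final: 1 4.7571 6.1953

Mode 0: guard c·x = 9.5648 hit at Δt = 1.5774 (t = 1.5774), x⁻ = (4.9971, 8.1651) → reset → x⁺ = (4.6974, 7.8102), jump to mode 1
Mode 1: flow for 0.3751 to horizon, guard not reached → x = (4.7571, 6.1953)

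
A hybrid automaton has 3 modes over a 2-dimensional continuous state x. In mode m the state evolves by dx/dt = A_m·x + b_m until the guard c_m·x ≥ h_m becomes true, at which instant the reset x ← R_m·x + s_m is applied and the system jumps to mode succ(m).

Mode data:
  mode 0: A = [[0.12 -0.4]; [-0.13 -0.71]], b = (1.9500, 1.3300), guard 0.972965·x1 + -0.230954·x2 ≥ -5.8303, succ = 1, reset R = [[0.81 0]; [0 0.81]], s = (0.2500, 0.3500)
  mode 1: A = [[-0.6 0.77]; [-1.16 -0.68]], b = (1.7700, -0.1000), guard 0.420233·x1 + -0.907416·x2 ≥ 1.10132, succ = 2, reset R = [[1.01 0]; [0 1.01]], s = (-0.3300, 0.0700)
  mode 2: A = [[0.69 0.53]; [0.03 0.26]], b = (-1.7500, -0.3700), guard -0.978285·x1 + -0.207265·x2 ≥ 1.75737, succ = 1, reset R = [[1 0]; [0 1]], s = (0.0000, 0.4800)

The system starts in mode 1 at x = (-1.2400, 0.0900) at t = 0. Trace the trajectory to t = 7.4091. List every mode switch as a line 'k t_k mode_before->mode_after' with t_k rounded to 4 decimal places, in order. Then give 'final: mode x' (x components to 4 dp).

Mode 1: guard c·x = 1.1013 hit at Δt = 1.5493 (t = 1.5493), x⁻ = (1.2643, -0.6282) → reset → x⁺ = (0.9470, -0.5644), jump to mode 2
Mode 2: guard c·x = 1.7574 hit at Δt = 1.0870 (t = 2.6363), x⁻ = (-1.5388, -1.2156) → reset → x⁺ = (-1.5388, -0.7356), jump to mode 1
Mode 1: guard c·x = 1.1013 hit at Δt = 1.7417 (t = 4.3780), x⁻ = (1.1276, -0.6915) → reset → x⁺ = (0.8089, -0.6284), jump to mode 2
Mode 2: guard c·x = 1.7574 hit at Δt = 0.9869 (t = 5.3649), x⁻ = (-1.5350, -1.2337) → reset → x⁺ = (-1.5350, -0.7537), jump to mode 1
Mode 1: guard c·x = 1.1013 hit at Δt = 1.7429 (t = 7.1077), x⁻ = (1.1234, -0.6934) → reset → x⁺ = (0.8047, -0.6304), jump to mode 2
Mode 2: flow for 0.3014 to horizon, guard not reached → x = (0.2789, -0.7925)

1 1.5493 1->2
2 2.6363 2->1
3 4.3780 1->2
4 5.3649 2->1
5 7.1077 1->2
final: 2 0.2789 -0.7925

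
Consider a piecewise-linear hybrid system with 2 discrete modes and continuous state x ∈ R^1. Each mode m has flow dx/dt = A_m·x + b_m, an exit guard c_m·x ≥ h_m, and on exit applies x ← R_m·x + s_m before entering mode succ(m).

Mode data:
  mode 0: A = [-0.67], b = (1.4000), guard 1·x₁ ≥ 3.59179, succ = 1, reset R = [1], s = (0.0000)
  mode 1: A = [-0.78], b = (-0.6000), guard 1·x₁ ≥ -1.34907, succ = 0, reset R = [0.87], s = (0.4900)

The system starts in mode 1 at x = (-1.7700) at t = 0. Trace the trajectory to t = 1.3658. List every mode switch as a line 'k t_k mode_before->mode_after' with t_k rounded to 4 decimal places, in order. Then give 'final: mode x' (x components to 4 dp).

Mode 1: guard c·x = -1.3491 hit at Δt = 0.6997 (t = 0.6997), x⁻ = (-1.3491) → reset → x⁺ = (-0.6837), jump to mode 0
Mode 0: flow for 0.6661 to horizon, guard not reached → x = (0.3147)

1 0.6997 1->0
final: 0 0.3147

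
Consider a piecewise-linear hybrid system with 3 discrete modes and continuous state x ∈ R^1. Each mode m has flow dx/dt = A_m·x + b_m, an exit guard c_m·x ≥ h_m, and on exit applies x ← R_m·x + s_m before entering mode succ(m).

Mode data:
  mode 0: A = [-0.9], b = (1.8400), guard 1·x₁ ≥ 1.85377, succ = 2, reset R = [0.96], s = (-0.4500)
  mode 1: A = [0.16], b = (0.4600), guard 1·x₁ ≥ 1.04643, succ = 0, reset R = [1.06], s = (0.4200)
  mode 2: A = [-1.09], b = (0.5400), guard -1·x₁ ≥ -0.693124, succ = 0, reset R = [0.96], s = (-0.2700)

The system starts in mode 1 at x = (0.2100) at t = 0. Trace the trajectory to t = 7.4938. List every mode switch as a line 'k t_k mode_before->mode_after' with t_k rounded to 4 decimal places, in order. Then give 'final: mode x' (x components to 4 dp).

Mode 1: guard c·x = 1.0464 hit at Δt = 1.4994 (t = 1.4994), x⁻ = (1.0464) → reset → x⁺ = (1.5292), jump to mode 0
Mode 0: guard c·x = 1.8538 hit at Δt = 1.1045 (t = 2.6039), x⁻ = (1.8538) → reset → x⁺ = (1.3296), jump to mode 2
Mode 2: guard c·x = -0.6931 hit at Δt = 1.3208 (t = 3.9247), x⁻ = (0.6931) → reset → x⁺ = (0.3954), jump to mode 0
Mode 0: guard c·x = 1.8538 hit at Δt = 2.3971 (t = 6.3218), x⁻ = (1.8538) → reset → x⁺ = (1.3296), jump to mode 2
Mode 2: flow for 1.1720 to horizon, guard not reached → x = (0.7279)

1 1.4994 1->0
2 2.6039 0->2
3 3.9247 2->0
4 6.3218 0->2
final: 2 0.7279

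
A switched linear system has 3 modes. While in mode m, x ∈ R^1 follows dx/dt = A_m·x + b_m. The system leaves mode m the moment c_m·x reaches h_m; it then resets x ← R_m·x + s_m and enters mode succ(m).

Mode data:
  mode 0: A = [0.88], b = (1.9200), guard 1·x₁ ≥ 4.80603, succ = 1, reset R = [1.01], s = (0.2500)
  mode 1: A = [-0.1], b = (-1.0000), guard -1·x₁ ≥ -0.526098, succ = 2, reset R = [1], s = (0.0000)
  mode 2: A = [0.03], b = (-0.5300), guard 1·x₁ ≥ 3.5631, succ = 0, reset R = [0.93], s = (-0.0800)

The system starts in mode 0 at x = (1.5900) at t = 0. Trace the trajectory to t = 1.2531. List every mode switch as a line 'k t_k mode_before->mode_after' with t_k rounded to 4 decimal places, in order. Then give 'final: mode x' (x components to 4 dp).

Mode 0: guard c·x = 4.8060 hit at Δt = 0.7007 (t = 0.7007), x⁻ = (4.8060) → reset → x⁺ = (5.1041), jump to mode 1
Mode 1: flow for 0.5524 to horizon, guard not reached → x = (4.2924)

1 0.7007 0->1
final: 1 4.2924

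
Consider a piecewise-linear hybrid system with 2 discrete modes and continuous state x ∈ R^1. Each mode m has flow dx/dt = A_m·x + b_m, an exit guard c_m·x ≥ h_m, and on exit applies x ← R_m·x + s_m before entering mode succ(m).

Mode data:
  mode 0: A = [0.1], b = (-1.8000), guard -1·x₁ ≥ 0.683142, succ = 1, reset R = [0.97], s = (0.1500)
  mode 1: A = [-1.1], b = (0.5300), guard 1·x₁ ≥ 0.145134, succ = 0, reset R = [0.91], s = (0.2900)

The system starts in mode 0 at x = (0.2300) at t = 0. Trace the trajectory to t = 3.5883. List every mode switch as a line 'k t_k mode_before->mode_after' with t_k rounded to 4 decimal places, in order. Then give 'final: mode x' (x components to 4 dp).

Mode 0: guard c·x = 0.6831 hit at Δt = 0.5011 (t = 0.5011), x⁻ = (-0.6831) → reset → x⁺ = (-0.5126), jump to mode 1
Mode 1: guard c·x = 0.1451 hit at Δt = 0.9846 (t = 1.4857), x⁻ = (0.1451) → reset → x⁺ = (0.4221), jump to mode 0
Mode 0: guard c·x = 0.6831 hit at Δt = 0.6098 (t = 2.0955), x⁻ = (-0.6831) → reset → x⁺ = (-0.5126), jump to mode 1
Mode 1: guard c·x = 0.1451 hit at Δt = 0.9846 (t = 3.0801), x⁻ = (0.1451) → reset → x⁺ = (0.4221), jump to mode 0
Mode 0: flow for 0.5082 to horizon, guard not reached → x = (-0.4944)

1 0.5011 0->1
2 1.4857 1->0
3 2.0955 0->1
4 3.0801 1->0
final: 0 -0.4944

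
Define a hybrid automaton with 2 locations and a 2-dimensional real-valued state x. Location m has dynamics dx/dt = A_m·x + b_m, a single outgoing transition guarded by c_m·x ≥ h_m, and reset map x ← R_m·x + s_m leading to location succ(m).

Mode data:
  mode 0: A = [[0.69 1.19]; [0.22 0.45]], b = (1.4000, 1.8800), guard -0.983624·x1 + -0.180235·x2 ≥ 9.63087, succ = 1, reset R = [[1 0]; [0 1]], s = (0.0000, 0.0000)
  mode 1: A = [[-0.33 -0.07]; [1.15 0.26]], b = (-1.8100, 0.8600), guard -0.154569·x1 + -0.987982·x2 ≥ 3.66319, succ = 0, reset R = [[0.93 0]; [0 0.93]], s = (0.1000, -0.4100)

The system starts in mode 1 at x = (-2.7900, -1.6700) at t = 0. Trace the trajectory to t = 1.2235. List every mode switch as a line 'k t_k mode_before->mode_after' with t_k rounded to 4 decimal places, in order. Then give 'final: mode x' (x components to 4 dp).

1 0.4887 1->0
final: 0 -7.4089 -4.0105

Mode 1: guard c·x = 3.6632 hit at Δt = 0.4887 (t = 0.4887), x⁻ = (-3.1145, -3.2205) → reset → x⁺ = (-2.7964, -3.4051), jump to mode 0
Mode 0: flow for 0.7348 to horizon, guard not reached → x = (-7.4089, -4.0105)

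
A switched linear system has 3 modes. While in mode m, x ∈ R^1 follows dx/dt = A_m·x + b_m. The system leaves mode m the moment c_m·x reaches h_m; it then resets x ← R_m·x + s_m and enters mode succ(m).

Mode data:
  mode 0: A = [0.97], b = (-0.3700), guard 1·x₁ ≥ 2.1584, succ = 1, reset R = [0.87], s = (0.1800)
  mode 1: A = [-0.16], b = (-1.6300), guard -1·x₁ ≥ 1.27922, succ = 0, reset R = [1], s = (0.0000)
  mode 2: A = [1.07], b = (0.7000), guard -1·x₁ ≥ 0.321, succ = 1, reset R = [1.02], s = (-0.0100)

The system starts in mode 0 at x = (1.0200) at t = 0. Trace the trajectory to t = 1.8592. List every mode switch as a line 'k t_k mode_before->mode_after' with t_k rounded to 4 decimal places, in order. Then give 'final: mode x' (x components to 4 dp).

Mode 0: guard c·x = 2.1584 hit at Δt = 1.0551 (t = 1.0551), x⁻ = (2.1584) → reset → x⁺ = (2.0578), jump to mode 1
Mode 1: flow for 0.8041 to horizon, guard not reached → x = (0.5795)

1 1.0551 0->1
final: 1 0.5795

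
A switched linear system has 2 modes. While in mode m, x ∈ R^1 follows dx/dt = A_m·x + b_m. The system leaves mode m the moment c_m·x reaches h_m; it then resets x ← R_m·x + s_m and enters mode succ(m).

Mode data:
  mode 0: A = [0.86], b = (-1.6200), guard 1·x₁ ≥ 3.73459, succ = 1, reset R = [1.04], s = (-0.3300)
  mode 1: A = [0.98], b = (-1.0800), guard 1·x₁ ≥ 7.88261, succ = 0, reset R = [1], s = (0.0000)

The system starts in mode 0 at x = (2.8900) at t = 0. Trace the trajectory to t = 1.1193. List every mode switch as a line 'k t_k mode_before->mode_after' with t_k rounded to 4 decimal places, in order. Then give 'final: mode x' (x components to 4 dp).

Mode 0: guard c·x = 3.7346 hit at Δt = 0.7086 (t = 0.7086), x⁻ = (3.7346) → reset → x⁺ = (3.5540), jump to mode 1
Mode 1: flow for 0.4107 to horizon, guard not reached → x = (4.7690)

1 0.7086 0->1
final: 1 4.7690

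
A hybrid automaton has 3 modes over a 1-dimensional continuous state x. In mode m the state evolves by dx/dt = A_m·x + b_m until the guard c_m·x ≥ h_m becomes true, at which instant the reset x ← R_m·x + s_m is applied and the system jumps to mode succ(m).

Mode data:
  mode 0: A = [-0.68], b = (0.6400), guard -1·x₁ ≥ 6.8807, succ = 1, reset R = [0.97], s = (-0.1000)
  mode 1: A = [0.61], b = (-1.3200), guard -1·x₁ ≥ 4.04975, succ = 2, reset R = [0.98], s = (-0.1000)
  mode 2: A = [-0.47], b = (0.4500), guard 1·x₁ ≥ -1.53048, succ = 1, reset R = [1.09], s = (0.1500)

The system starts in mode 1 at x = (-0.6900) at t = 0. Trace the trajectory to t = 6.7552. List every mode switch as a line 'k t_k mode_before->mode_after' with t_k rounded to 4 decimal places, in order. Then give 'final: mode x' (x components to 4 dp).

Mode 1: guard c·x = 4.0498 hit at Δt = 1.2755 (t = 1.2755), x⁻ = (-4.0497) → reset → x⁺ = (-4.0688), jump to mode 2
Mode 2: guard c·x = -1.5305 hit at Δt = 1.4962 (t = 2.7717), x⁻ = (-1.5305) → reset → x⁺ = (-1.5182), jump to mode 1
Mode 1: guard c·x = 4.0498 hit at Δt = 0.8578 (t = 3.6295), x⁻ = (-4.0497) → reset → x⁺ = (-4.0688), jump to mode 2
Mode 2: guard c·x = -1.5305 hit at Δt = 1.4962 (t = 5.1257), x⁻ = (-1.5305) → reset → x⁺ = (-1.5182), jump to mode 1
Mode 1: guard c·x = 4.0498 hit at Δt = 0.8578 (t = 5.9835), x⁻ = (-4.0497) → reset → x⁺ = (-4.0688), jump to mode 2
Mode 2: flow for 0.7717 to horizon, guard not reached → x = (-2.5398)

1 1.2755 1->2
2 2.7717 2->1
3 3.6295 1->2
4 5.1257 2->1
5 5.9835 1->2
final: 2 -2.5398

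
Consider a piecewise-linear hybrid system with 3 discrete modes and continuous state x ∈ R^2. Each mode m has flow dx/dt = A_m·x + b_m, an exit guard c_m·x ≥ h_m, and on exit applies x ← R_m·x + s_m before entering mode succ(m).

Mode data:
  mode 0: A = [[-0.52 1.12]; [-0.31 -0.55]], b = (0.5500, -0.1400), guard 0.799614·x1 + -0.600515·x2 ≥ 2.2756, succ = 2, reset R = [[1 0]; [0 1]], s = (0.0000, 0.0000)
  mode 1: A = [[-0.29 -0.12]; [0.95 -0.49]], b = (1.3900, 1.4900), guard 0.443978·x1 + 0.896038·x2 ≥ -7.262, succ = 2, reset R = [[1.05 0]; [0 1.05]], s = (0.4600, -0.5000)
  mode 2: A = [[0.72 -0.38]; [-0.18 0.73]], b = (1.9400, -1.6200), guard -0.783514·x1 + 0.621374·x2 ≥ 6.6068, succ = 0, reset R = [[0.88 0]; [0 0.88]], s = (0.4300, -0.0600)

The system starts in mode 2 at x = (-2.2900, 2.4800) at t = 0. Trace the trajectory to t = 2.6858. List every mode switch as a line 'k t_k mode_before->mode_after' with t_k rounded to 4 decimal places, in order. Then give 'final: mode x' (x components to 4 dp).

1 1.5444 2->0
final: 0 1.2803 2.1428

Mode 2: guard c·x = 6.6068 hit at Δt = 1.5444 (t = 1.5444), x⁻ = (-4.8053, 4.5734) → reset → x⁺ = (-3.7986, 3.9646), jump to mode 0
Mode 0: flow for 1.1414 to horizon, guard not reached → x = (1.2803, 2.1428)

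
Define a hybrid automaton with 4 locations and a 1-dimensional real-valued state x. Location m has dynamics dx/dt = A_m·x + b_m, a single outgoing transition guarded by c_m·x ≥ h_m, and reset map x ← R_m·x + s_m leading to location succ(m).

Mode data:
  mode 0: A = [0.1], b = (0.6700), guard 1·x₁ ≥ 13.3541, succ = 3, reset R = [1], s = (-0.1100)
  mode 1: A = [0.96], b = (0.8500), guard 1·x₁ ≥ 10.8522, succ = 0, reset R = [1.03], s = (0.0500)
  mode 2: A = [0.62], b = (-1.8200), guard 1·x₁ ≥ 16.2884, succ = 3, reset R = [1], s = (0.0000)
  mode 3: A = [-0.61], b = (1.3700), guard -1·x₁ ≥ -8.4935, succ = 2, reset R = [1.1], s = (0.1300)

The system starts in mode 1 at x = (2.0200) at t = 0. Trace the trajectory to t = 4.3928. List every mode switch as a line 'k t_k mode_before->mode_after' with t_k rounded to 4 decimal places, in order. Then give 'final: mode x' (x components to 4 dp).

1 1.4544 1->0
2 2.5752 0->3
3 3.5023 3->2
final: 2 14.2901

Mode 1: guard c·x = 10.8522 hit at Δt = 1.4544 (t = 1.4544), x⁻ = (10.8522) → reset → x⁺ = (11.2278), jump to mode 0
Mode 0: guard c·x = 13.3541 hit at Δt = 1.1208 (t = 2.5752), x⁻ = (13.3541) → reset → x⁺ = (13.2441), jump to mode 3
Mode 3: guard c·x = -8.4935 hit at Δt = 0.9271 (t = 3.5023), x⁻ = (8.4935) → reset → x⁺ = (9.4729), jump to mode 2
Mode 2: flow for 0.8905 to horizon, guard not reached → x = (14.2901)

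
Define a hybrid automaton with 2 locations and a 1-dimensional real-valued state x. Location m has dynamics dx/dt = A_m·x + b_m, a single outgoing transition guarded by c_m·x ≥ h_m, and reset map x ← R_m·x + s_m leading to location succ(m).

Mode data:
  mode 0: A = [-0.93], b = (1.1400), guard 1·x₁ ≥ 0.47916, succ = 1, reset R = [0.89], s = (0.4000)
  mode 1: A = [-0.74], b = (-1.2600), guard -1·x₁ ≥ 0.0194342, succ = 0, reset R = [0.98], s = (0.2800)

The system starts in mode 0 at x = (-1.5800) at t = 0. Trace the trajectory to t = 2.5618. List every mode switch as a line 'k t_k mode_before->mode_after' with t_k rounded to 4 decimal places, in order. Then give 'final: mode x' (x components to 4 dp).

1 1.4235 0->1
2 1.9737 1->0
3 2.2494 0->1
final: 1 0.3044

Mode 0: guard c·x = 0.4792 hit at Δt = 1.4235 (t = 1.4235), x⁻ = (0.4792) → reset → x⁺ = (0.8265), jump to mode 1
Mode 1: guard c·x = 0.0194 hit at Δt = 0.5502 (t = 1.9737), x⁻ = (-0.0194) → reset → x⁺ = (0.2610), jump to mode 0
Mode 0: guard c·x = 0.4792 hit at Δt = 0.2757 (t = 2.2494), x⁻ = (0.4792) → reset → x⁺ = (0.8265), jump to mode 1
Mode 1: flow for 0.3124 to horizon, guard not reached → x = (0.3044)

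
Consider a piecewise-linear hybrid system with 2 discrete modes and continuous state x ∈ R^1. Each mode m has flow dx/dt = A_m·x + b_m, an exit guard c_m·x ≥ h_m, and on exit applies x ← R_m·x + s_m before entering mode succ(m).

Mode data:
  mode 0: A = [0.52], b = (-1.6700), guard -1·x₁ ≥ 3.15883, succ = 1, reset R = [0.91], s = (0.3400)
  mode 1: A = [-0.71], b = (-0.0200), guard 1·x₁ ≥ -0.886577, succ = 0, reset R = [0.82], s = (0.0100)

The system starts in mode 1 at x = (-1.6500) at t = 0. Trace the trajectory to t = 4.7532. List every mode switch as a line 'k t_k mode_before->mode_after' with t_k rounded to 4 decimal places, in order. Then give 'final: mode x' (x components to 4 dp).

Mode 1: guard c·x = -0.8866 hit at Δt = 0.8961 (t = 0.8961), x⁻ = (-0.8866) → reset → x⁺ = (-0.7170), jump to mode 0
Mode 0: guard c·x = 3.1588 hit at Δt = 0.9296 (t = 1.8257), x⁻ = (-3.1588) → reset → x⁺ = (-2.5345), jump to mode 1
Mode 1: guard c·x = -0.8866 hit at Δt = 1.5092 (t = 3.3349), x⁻ = (-0.8866) → reset → x⁺ = (-0.7170), jump to mode 0
Mode 0: guard c·x = 3.1588 hit at Δt = 0.9296 (t = 4.2645), x⁻ = (-3.1588) → reset → x⁺ = (-2.5345), jump to mode 1
Mode 1: flow for 0.4887 to horizon, guard not reached → x = (-1.7997)

1 0.8961 1->0
2 1.8257 0->1
3 3.3349 1->0
4 4.2645 0->1
final: 1 -1.7997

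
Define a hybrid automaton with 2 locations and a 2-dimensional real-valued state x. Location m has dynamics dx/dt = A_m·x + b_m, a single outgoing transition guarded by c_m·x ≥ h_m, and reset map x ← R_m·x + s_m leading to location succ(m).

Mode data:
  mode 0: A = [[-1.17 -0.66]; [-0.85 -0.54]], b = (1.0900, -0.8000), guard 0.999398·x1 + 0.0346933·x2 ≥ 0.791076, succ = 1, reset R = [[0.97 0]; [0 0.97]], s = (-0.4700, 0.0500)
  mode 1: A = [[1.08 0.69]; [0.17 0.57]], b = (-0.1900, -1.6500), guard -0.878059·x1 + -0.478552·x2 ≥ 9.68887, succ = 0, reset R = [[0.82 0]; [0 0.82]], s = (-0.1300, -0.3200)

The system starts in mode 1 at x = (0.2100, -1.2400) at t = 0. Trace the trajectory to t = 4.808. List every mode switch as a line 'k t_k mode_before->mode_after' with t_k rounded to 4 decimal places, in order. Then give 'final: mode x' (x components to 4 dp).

Mode 1: guard c·x = 9.6889 hit at Δt = 1.4691 (t = 1.4691), x⁻ = (-7.0669, -7.2797) → reset → x⁺ = (-5.9249, -6.2894), jump to mode 0
Mode 0: guard c·x = 0.7911 hit at Δt = 1.2476 (t = 2.7167), x⁻ = (0.8965, -3.0236) → reset → x⁺ = (0.3996, -2.8829), jump to mode 1
Mode 1: guard c·x = 9.6889 hit at Δt = 1.1321 (t = 3.8488), x⁻ = (-6.3691, -8.5600) → reset → x⁺ = (-5.3527, -7.3392), jump to mode 0
Mode 0: flow for 0.9592 to horizon, guard not reached → x = (0.7615, -4.1224)

1 1.4691 1->0
2 2.7167 0->1
3 3.8488 1->0
final: 0 0.7615 -4.1224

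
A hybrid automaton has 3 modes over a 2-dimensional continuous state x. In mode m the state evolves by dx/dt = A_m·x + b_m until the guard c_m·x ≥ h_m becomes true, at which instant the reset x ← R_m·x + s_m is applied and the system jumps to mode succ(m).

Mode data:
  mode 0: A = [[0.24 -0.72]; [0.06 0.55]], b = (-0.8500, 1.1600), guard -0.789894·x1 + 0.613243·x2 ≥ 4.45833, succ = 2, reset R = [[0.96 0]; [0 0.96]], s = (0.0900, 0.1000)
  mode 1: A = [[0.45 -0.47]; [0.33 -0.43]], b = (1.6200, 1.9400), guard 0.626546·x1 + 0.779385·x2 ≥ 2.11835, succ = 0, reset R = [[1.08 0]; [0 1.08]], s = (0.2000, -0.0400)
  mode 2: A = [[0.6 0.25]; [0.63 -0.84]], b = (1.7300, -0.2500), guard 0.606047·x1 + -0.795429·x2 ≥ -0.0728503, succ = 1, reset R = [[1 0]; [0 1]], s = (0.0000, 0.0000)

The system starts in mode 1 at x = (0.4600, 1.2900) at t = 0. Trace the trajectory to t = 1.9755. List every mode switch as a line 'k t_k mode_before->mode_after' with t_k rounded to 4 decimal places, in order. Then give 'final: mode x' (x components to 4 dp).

Mode 1: guard c·x = 2.1183 hit at Δt = 0.4346 (t = 0.4346), x⁻ = (0.9748, 1.9344) → reset → x⁺ = (1.2527, 2.0491), jump to mode 0
Mode 0: guard c·x = 4.4583 hit at Δt = 0.9443 (t = 1.3789), x⁻ = (-1.8521, 4.8844) → reset → x⁺ = (-1.6880, 4.7891), jump to mode 2
Mode 2: flow for 0.5966 to horizon, guard not reached → x = (-0.5342, 2.4681)

1 0.4346 1->0
2 1.3789 0->2
final: 2 -0.5342 2.4681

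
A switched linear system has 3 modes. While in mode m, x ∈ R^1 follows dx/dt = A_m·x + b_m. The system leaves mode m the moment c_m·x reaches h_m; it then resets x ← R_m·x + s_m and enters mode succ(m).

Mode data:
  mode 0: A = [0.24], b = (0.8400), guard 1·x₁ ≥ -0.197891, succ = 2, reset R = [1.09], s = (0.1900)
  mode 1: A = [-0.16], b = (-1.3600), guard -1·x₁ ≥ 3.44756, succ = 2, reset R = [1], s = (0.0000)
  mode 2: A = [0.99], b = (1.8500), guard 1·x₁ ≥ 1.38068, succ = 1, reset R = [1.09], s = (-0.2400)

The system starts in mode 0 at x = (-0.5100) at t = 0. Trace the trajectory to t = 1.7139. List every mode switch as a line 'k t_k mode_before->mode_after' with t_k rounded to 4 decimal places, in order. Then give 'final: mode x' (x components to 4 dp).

1 0.4137 0->2
2 0.9865 2->1
final: 1 0.1921

Mode 0: guard c·x = -0.1979 hit at Δt = 0.4137 (t = 0.4137), x⁻ = (-0.1979) → reset → x⁺ = (-0.0257), jump to mode 2
Mode 2: guard c·x = 1.3807 hit at Δt = 0.5728 (t = 0.9865), x⁻ = (1.3807) → reset → x⁺ = (1.2649), jump to mode 1
Mode 1: flow for 0.7274 to horizon, guard not reached → x = (0.1921)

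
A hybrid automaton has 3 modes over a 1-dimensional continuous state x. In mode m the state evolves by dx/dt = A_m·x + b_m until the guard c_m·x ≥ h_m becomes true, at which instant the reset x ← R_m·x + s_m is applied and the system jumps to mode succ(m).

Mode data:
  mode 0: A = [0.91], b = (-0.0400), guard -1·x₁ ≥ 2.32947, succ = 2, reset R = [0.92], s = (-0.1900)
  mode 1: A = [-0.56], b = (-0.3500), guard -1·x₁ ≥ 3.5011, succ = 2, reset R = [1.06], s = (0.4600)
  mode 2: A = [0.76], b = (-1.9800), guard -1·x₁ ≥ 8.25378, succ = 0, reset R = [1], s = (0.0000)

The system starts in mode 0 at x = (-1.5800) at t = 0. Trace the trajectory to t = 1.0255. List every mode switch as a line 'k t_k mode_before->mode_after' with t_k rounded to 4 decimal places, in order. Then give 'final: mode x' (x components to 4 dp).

1 0.4170 0->2
final: 2 -5.2368

Mode 0: guard c·x = 2.3295 hit at Δt = 0.4170 (t = 0.4170), x⁻ = (-2.3295) → reset → x⁺ = (-2.3331), jump to mode 2
Mode 2: flow for 0.6085 to horizon, guard not reached → x = (-5.2368)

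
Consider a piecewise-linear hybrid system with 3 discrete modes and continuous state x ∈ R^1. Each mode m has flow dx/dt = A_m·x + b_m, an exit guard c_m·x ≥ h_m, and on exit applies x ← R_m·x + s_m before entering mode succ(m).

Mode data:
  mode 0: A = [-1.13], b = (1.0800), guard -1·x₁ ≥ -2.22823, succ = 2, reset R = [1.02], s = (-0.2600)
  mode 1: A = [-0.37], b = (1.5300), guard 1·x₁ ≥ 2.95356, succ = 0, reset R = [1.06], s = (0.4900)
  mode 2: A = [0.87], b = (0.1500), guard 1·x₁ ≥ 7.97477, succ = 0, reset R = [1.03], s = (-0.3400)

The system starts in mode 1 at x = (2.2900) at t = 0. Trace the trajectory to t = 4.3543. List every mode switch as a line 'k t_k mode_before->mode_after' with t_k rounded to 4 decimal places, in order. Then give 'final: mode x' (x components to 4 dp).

1 1.2046 1->0
2 1.8588 0->2
3 3.3714 2->0
final: 0 3.2342

Mode 1: guard c·x = 2.9536 hit at Δt = 1.2046 (t = 1.2046), x⁻ = (2.9536) → reset → x⁺ = (3.6208), jump to mode 0
Mode 0: guard c·x = -2.2282 hit at Δt = 0.6542 (t = 1.8588), x⁻ = (2.2282) → reset → x⁺ = (2.0128), jump to mode 2
Mode 2: guard c·x = 7.9748 hit at Δt = 1.5126 (t = 3.3714), x⁻ = (7.9748) → reset → x⁺ = (7.8740), jump to mode 0
Mode 0: flow for 0.9829 to horizon, guard not reached → x = (3.2342)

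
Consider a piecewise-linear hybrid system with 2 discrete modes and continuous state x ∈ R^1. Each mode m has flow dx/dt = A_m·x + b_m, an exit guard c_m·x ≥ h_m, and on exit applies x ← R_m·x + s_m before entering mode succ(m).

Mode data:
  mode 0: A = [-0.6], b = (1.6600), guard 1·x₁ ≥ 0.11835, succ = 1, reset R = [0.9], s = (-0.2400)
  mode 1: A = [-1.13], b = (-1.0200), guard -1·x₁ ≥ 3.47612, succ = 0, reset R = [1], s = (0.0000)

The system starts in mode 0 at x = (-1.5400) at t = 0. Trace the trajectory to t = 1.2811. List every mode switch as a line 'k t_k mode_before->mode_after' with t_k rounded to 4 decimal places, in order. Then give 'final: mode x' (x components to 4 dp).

Mode 0: guard c·x = 0.1183 hit at Δt = 0.8104 (t = 0.8104), x⁻ = (0.1183) → reset → x⁺ = (-0.1335), jump to mode 1
Mode 1: flow for 0.4707 to horizon, guard not reached → x = (-0.4508)

1 0.8104 0->1
final: 1 -0.4508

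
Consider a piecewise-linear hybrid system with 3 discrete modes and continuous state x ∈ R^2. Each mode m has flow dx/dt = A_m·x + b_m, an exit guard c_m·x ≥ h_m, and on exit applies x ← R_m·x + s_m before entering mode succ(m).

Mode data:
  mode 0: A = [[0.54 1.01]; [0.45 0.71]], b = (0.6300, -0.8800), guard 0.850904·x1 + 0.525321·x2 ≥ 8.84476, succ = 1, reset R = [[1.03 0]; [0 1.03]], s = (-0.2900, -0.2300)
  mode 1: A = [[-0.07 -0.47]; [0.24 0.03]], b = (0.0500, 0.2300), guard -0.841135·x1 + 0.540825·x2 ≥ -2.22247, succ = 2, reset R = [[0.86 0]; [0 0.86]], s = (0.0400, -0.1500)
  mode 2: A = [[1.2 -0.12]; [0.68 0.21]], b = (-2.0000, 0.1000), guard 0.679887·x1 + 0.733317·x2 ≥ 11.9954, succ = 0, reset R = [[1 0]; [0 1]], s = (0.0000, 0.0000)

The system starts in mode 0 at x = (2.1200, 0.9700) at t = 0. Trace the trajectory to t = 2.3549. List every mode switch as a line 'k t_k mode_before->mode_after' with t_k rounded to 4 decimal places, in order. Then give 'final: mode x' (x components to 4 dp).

1 1.1531 0->1
2 1.8766 1->2
final: 2 7.5819 7.0719

Mode 0: guard c·x = 8.8448 hit at Δt = 1.1531 (t = 1.1531), x⁻ = (7.9729, 3.9225) → reset → x⁺ = (7.9221, 3.8102), jump to mode 1
Mode 1: guard c·x = -2.2225 hit at Δt = 0.7235 (t = 1.8766), x⁻ = (6.0465, 5.2946) → reset → x⁺ = (5.2400, 4.4034), jump to mode 2
Mode 2: flow for 0.4783 to horizon, guard not reached → x = (7.5819, 7.0719)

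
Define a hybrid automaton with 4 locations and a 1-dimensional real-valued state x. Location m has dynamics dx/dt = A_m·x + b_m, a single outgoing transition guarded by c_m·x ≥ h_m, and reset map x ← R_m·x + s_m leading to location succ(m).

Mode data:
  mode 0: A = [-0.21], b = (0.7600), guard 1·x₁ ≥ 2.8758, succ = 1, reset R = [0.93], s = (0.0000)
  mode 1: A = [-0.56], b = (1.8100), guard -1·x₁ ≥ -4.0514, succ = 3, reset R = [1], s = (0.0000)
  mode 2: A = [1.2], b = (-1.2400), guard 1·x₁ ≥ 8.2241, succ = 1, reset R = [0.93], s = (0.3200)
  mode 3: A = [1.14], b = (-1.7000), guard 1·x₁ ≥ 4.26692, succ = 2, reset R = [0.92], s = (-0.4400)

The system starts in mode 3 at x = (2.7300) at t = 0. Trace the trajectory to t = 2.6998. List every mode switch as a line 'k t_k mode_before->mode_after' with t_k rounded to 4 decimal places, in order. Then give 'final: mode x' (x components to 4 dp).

Mode 3: guard c·x = 4.2669 hit at Δt = 0.7077 (t = 0.7077), x⁻ = (4.2669) → reset → x⁺ = (3.4856), jump to mode 2
Mode 2: guard c·x = 8.2241 hit at Δt = 0.8965 (t = 1.6042), x⁻ = (8.2241) → reset → x⁺ = (7.9684), jump to mode 1
Mode 1: flow for 1.0956 to horizon, guard not reached → x = (5.7965)

1 0.7077 3->2
2 1.6042 2->1
final: 1 5.7965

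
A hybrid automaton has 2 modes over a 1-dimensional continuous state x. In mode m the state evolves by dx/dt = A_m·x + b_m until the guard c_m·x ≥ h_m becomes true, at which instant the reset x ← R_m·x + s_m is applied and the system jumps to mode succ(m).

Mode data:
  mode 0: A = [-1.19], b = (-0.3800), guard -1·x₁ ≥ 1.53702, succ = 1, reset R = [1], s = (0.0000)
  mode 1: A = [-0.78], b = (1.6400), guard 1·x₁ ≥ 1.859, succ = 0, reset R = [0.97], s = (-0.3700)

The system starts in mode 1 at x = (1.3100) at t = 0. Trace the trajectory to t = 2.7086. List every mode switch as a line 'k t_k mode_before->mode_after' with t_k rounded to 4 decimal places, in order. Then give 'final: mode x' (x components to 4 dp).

1 1.5127 1->0
final: 0 0.1030

Mode 1: guard c·x = 1.8590 hit at Δt = 1.5127 (t = 1.5127), x⁻ = (1.8590) → reset → x⁺ = (1.4332), jump to mode 0
Mode 0: flow for 1.1959 to horizon, guard not reached → x = (0.1030)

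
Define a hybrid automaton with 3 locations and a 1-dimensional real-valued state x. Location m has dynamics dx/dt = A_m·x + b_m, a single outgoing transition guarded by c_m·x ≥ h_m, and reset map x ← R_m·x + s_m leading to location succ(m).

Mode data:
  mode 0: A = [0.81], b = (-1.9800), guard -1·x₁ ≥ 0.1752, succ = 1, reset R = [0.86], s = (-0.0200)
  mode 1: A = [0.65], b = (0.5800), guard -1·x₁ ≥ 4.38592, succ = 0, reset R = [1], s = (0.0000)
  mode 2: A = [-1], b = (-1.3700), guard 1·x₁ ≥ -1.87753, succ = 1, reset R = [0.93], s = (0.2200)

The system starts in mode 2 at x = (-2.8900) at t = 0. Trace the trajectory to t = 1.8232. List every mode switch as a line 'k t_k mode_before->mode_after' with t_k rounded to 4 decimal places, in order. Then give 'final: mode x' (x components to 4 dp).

Mode 2: guard c·x = -1.8775 hit at Δt = 1.0969 (t = 1.0969), x⁻ = (-1.8775) → reset → x⁺ = (-1.5261), jump to mode 1
Mode 1: flow for 0.7263 to horizon, guard not reached → x = (-1.9085)

1 1.0969 2->1
final: 1 -1.9085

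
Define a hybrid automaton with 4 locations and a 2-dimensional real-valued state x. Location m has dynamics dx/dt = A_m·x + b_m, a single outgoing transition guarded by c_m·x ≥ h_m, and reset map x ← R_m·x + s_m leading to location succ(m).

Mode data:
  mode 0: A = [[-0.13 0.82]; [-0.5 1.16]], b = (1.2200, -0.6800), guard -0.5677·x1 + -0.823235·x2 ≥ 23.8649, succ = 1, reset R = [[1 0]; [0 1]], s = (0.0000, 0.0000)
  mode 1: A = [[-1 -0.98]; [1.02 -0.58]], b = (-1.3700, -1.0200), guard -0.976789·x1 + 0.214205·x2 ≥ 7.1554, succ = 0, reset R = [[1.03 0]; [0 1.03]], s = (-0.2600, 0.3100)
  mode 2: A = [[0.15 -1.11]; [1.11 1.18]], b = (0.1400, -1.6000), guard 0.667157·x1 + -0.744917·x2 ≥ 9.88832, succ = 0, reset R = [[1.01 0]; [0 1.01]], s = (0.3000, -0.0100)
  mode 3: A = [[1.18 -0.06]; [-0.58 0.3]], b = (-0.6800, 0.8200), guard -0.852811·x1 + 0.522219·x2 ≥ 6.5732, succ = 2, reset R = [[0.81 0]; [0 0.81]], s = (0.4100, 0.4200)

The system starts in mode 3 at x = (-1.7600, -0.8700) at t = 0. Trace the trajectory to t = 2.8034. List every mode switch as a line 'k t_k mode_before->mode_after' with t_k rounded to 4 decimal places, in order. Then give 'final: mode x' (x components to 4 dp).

Mode 3: guard c·x = 6.5732 hit at Δt = 0.9379 (t = 0.9379), x⁻ = (-6.4931, 1.9834) → reset → x⁺ = (-4.8494, 2.0266), jump to mode 2
Mode 2: guard c·x = 9.8883 hit at Δt = 1.3608 (t = 2.2987), x⁻ = (0.5354, -12.7949) → reset → x⁺ = (0.8408, -12.9328), jump to mode 0
Mode 0: flow for 0.5047 to horizon, guard not reached → x = (-5.7073, -23.0720)

1 0.9379 3->2
2 2.2987 2->0
final: 0 -5.7073 -23.0720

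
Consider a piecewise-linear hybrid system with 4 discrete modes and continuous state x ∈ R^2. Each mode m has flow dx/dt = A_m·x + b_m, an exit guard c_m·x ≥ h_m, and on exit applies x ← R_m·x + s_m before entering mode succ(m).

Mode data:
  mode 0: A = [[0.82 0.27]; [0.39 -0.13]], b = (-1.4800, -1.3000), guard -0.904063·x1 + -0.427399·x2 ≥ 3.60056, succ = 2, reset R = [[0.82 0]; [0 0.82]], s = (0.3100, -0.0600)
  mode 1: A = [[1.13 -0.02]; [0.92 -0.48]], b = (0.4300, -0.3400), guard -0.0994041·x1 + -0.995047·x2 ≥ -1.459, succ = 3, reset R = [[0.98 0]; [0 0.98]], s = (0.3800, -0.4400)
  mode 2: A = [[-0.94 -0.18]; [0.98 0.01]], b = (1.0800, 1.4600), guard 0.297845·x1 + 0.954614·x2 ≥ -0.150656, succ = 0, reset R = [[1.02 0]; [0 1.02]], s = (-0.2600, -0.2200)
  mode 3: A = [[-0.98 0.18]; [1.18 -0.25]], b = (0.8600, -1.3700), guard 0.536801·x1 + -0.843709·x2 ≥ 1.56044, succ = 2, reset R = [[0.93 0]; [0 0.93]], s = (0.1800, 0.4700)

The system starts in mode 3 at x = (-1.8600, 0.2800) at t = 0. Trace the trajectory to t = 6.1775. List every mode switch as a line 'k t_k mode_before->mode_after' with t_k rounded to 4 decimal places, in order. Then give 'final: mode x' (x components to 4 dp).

1 1.0688 3->2
2 1.6776 2->0
3 2.8724 0->2
4 4.4129 2->0
5 5.6271 0->2
final: 2 -0.5923 -1.8930

Mode 3: guard c·x = 1.5604 hit at Δt = 1.0688 (t = 1.0688), x⁻ = (-0.2333, -1.9979) → reset → x⁺ = (-0.0370, -1.3881), jump to mode 2
Mode 2: guard c·x = -0.1507 hit at Δt = 0.6088 (t = 1.6776), x⁻ = (0.5497, -0.3293) → reset → x⁺ = (0.3007, -0.5559), jump to mode 0
Mode 0: guard c·x = 3.6006 hit at Δt = 1.1948 (t = 2.8724), x⁻ = (-2.8688, -2.3561) → reset → x⁺ = (-2.0424, -1.9920), jump to mode 2
Mode 2: guard c·x = -0.1507 hit at Δt = 1.5405 (t = 4.4129), x⁻ = (0.5855, -0.3405) → reset → x⁺ = (0.3372, -0.5673), jump to mode 0
Mode 0: guard c·x = 3.6006 hit at Δt = 1.2141 (t = 5.6271), x⁻ = (-2.8577, -2.3796) → reset → x⁺ = (-2.0333, -2.0113), jump to mode 2
Mode 2: flow for 0.5504 to horizon, guard not reached → x = (-0.5923, -1.8930)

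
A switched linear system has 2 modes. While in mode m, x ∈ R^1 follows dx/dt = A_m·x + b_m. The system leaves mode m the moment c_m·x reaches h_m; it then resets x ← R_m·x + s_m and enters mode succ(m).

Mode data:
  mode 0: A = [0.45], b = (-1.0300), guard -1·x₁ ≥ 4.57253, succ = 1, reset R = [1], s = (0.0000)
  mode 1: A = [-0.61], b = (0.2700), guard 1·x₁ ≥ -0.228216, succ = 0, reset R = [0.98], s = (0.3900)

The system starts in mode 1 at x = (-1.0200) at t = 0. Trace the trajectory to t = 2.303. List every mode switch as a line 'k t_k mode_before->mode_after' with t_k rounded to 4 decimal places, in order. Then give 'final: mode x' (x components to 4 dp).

1 1.2778 1->0
final: 0 -1.0779

Mode 1: guard c·x = -0.2282 hit at Δt = 1.2778 (t = 1.2778), x⁻ = (-0.2282) → reset → x⁺ = (0.1663), jump to mode 0
Mode 0: flow for 1.0252 to horizon, guard not reached → x = (-1.0779)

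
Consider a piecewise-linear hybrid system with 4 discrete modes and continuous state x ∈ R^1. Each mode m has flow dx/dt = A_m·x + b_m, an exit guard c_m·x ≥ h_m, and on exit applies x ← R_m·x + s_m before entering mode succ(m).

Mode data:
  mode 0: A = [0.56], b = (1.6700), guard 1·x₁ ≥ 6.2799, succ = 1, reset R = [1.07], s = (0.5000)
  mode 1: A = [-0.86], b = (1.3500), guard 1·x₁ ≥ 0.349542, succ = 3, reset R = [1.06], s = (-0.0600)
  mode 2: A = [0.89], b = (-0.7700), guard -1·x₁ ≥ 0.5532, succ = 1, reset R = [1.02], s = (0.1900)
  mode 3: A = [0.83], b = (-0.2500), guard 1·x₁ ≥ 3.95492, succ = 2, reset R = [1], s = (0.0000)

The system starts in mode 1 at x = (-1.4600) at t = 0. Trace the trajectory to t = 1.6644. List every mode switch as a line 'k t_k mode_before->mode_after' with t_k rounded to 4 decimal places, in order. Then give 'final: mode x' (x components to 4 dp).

1 1.0575 1->3
final: 3 0.3166

Mode 1: guard c·x = 0.3495 hit at Δt = 1.0575 (t = 1.0575), x⁻ = (0.3495) → reset → x⁺ = (0.3105), jump to mode 3
Mode 3: flow for 0.6069 to horizon, guard not reached → x = (0.3166)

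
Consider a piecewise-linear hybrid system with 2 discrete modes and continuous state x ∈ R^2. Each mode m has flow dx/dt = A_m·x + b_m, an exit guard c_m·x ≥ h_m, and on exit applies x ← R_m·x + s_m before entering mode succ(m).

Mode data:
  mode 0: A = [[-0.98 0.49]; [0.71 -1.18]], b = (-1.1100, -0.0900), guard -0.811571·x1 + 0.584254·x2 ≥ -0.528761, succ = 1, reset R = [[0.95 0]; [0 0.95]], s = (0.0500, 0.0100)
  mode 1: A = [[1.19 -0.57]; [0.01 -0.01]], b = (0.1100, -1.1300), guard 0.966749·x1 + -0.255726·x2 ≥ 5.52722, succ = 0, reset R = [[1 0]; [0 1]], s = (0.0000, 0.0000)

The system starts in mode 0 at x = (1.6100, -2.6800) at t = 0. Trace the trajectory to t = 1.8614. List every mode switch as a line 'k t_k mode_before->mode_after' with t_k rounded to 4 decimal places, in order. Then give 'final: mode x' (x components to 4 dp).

1 0.6827 0->1
final: 1 2.2437 -2.3150

Mode 0: guard c·x = -0.5288 hit at Δt = 0.6827 (t = 0.6827), x⁻ = (-0.1227, -1.0754) → reset → x⁺ = (-0.0665, -1.0117), jump to mode 1
Mode 1: flow for 1.1787 to horizon, guard not reached → x = (2.2437, -2.3150)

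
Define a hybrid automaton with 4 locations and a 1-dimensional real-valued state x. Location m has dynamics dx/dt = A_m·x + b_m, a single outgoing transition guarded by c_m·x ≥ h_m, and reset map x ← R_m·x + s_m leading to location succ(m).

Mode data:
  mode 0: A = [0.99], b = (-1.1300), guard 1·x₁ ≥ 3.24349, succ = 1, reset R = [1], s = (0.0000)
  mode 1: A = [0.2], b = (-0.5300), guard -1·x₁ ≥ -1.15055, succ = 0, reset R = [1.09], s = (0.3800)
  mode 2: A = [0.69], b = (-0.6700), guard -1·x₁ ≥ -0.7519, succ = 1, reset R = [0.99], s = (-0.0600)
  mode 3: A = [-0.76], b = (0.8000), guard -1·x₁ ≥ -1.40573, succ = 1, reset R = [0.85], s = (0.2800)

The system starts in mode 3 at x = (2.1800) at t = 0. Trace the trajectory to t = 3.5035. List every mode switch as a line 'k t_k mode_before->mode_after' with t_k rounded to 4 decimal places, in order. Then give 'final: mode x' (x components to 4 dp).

Mode 3: guard c·x = -1.4057 hit at Δt = 1.5275 (t = 1.5275), x⁻ = (1.4057) → reset → x⁺ = (1.4749), jump to mode 1
Mode 1: guard c·x = -1.1505 hit at Δt = 1.2186 (t = 2.7461), x⁻ = (1.1505) → reset → x⁺ = (1.6341), jump to mode 0
Mode 0: flow for 0.7574 to horizon, guard not reached → x = (2.1843)

1 1.5275 3->1
2 2.7461 1->0
final: 0 2.1843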